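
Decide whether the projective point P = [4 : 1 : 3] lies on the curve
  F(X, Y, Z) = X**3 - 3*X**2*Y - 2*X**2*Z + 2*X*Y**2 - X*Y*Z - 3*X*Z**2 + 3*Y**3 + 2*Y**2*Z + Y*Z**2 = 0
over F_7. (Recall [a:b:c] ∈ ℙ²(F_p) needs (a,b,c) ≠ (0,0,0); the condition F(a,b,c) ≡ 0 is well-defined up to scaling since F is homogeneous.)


F(4,1,3) ≡ 1 (mod 7); P is NOT on the curve.

Evaluate F(4, 1, 3) term-by-term (mod 7).
  X**3 ↦ 1·64·1·1 = 64
  -3*X**2*Y ↦ -3·16·1·1 = -48
  -2*X**2*Z ↦ -2·16·1·3 = -96
  2*X*Y**2 ↦ 2·4·1·1 = 8
  -X*Y*Z ↦ -1·4·1·3 = -12
  -3*X*Z**2 ↦ -3·4·1·9 = -108
  3*Y**3 ↦ 3·1·1·1 = 3
  2*Y**2*Z ↦ 2·1·1·3 = 6
  Y*Z**2 ↦ 1·1·1·9 = 9
Sum: F(4, 1, 3) = (64) + (-48) + (-96) + (8) + (-12) + (-108) + (3) + (6) + (9) = -174.
Reducing mod 7: -174 ≡ 1 (mod 7).
Since F(a, b, c) ≡ 1 ≠ 0 (mod 7), P does NOT lie on the curve.


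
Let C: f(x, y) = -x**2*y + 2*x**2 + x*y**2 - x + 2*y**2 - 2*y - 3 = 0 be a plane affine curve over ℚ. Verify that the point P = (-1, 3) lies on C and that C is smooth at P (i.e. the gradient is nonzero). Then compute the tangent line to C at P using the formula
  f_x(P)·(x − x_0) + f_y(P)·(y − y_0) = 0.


Tangent line at P: 10*x + 3*y + 1 = 0.

Step 1: f(-1, 3) = 0, so P lies on C.
Step 2: partial derivatives
  f_x(x, y) = -2*x*y + 4*x + y**2 - 1, f_y(x, y) = -x**2 + 2*x*y + 4*y - 2.
  f_x(P) = 10, f_y(P) = 3 (gradient nonzero, so P is smooth).
Step 3: tangent line at P: 10·(x − -1) + 3·(y − 3) = 0.
Expanding: 10*x + 3*y + 1 = 0.


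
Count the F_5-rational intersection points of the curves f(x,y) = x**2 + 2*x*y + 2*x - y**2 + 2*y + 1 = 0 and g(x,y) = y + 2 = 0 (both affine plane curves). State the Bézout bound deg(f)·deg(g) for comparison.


Common zeros: ∅; count = 0; Bézout bound = 2.

deg(f) = 2, deg(g) = 1, so Bézout bound = 2.
Scan x ∈ F_5. For each x, list the y ∈ F_5 with f(x, y) ≡ 0 and those with g(x, y) ≡ 0 (mod 5); the common zeros in that column are the intersection.
  x = 0: f ≡ 0 at y ∈ ∅; g ≡ 0 at y ∈ {3}; common: ∅.
  x = 1: f ≡ 0 at y ∈ ∅; g ≡ 0 at y ∈ {3}; common: ∅.
  x = 2: f ≡ 0 at y ∈ ∅; g ≡ 0 at y ∈ {3}; common: ∅.
  x = 3: f ≡ 0 at y ∈ ∅; g ≡ 0 at y ∈ {3}; common: ∅.
  x = 4: f ≡ 0 at y ∈ {0}; g ≡ 0 at y ∈ {3}; common: ∅.
Collecting: common zeros = ∅, so the count is 0.
Comparison with the Bézout bound: 0 ≤ 2 = deg(f)·deg(g), as expected for curves with no common component (the affine F_5-count falls short of the bound because intersections may lie at infinity, over extension fields, or carry multiplicity).


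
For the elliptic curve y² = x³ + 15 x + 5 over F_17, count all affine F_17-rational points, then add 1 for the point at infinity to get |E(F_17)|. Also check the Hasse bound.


Affine points = {(1, 2), (1, 15), (2, 3), (2, 14), (3, 3), (3, 14), (5, 1), (5, 16), (8, 5), (8, 12), (9, 6), (9, 11), (10, 4), (10, 13), (12, 3), (12, 14), (13, 0), (14, 1), (14, 16), (15, 1), (15, 16)}; affine count = 21; |E(F_17)| = 22.

Discriminant check: Δ ∝ 4a³ + 27b² = 4·15³ + 27·5² = 4·3375 + 27·25 ≡ 14 (mod 17). Nonzero ⇒ E is nonsingular.
For each x ∈ F_17, compute rhs = x³ + 15·x + 5 mod 17, then count y ∈ F_17 with y² ≡ rhs.
  x = 0: rhs = 5, matching y values: none (0 points).
  x = 1: rhs = 4, matching y values: 2, 15 (2 points).
  x = 2: rhs = 9, matching y values: 3, 14 (2 points).
  x = 3: rhs = 9, matching y values: 3, 14 (2 points).
  x = 4: rhs = 10, matching y values: none (0 points).
  x = 5: rhs = 1, matching y values: 1, 16 (2 points).
  x = 6: rhs = 5, matching y values: none (0 points).
  x = 7: rhs = 11, matching y values: none (0 points).
  x = 8: rhs = 8, matching y values: 5, 12 (2 points).
  x = 9: rhs = 2, matching y values: 6, 11 (2 points).
  x = 10: rhs = 16, matching y values: 4, 13 (2 points).
  x = 11: rhs = 5, matching y values: none (0 points).
  x = 12: rhs = 9, matching y values: 3, 14 (2 points).
  x = 13: rhs = 0, matching y values: 0 (1 points).
  x = 14: rhs = 1, matching y values: 1, 16 (2 points).
  x = 15: rhs = 1, matching y values: 1, 16 (2 points).
  x = 16: rhs = 6, matching y values: none (0 points).
Total affine count: 21.
Full point count |E(F_17)| = 21 + 1 = 22.
Hasse bound: |22 − (17+1)| = |4| = 4 ≤ 2√17 ≈ 8.2462 ✓.


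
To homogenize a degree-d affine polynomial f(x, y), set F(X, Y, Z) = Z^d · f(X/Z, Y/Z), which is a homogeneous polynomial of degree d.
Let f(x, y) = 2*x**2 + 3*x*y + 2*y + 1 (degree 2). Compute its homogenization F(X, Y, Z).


F(X, Y, Z) = 2*X**2 + 3*X*Y + 2*Y*Z + Z**2

deg(f) = 2.
Substitute x = X/Z, y = Y/Z into f, then multiply by Z^2.
  monomial 2·x^2·y^0 ↦ 2·X^2·Y^0·Z^0.
  monomial 3·x^1·y^1 ↦ 3·X^1·Y^1·Z^0.
  monomial 2·x^0·y^1 ↦ 2·X^0·Y^1·Z^1.
  monomial 1·x^0·y^0 ↦ 1·X^0·Y^0·Z^2.
Collecting: F(X, Y, Z) = 2*X**2 + 3*X*Y + 2*Y*Z + Z**2.


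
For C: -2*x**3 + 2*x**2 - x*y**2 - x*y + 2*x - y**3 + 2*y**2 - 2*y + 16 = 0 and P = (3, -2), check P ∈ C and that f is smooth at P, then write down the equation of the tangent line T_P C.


Tangent line at P: -42*x - 13*y + 100 = 0.

Step 1: f(3, -2) = 0, so P lies on C.
Step 2: partial derivatives
  f_x(x, y) = -6*x**2 + 4*x - y**2 - y + 2, f_y(x, y) = -2*x*y - x - 3*y**2 + 4*y - 2.
  f_x(P) = -42, f_y(P) = -13 (gradient nonzero, so P is smooth).
Step 3: tangent line at P: -42·(x − 3) + -13·(y − -2) = 0.
Expanding: -42*x - 13*y + 100 = 0.


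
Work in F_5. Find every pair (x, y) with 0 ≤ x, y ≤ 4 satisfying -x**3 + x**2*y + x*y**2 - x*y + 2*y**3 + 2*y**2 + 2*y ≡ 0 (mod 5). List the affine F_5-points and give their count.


Affine F_5-points: {(0, 0), (2, 4), (3, 2)}; count = 3.

For each of the 25 pairs (x, y) ∈ F_5², evaluate f(x, y) mod 5. Record the zeros.
  x = 0: [0↦0, 1↦1, 2↦3, 3↦3, 4↦3]  zeros at y ∈ {0}
  x = 1: [0↦4, 1↦1, 2↦1, 3↦1, 4↦3]  zeros at y ∈ ∅
  x = 2: [0↦2, 1↦2, 2↦2, 3↦4, 4↦0]  zeros at y ∈ {4}
  x = 3: [0↦3, 1↦3, 2↦0, 3↦1, 4↦3]  zeros at y ∈ {2}
  x = 4: [0↦1, 1↦3, 2↦4, 3↦1, 4↦1]  zeros at y ∈ ∅
Collecting zeros: affine points = {(0, 0), (2, 4), (3, 2)}.
Total count |C(F_5)_aff| = 3.


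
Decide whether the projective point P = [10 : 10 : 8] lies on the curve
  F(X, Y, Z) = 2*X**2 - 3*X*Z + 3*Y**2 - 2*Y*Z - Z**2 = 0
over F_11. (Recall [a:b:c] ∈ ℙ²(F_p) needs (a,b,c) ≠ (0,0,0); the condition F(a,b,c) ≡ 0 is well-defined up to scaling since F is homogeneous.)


F(10,10,8) ≡ 3 (mod 11); P is NOT on the curve.

Evaluate F(10, 10, 8) term-by-term (mod 11).
  2*X**2 ↦ 2·100·1·1 = 200
  -3*X*Z ↦ -3·10·1·8 = -240
  3*Y**2 ↦ 3·1·100·1 = 300
  -2*Y*Z ↦ -2·1·10·8 = -160
  -Z**2 ↦ -1·1·1·64 = -64
Sum: F(10, 10, 8) = (200) + (-240) + (300) + (-160) + (-64) = 36.
Reducing mod 11: 36 ≡ 3 (mod 11).
Since F(a, b, c) ≡ 3 ≠ 0 (mod 11), P does NOT lie on the curve.


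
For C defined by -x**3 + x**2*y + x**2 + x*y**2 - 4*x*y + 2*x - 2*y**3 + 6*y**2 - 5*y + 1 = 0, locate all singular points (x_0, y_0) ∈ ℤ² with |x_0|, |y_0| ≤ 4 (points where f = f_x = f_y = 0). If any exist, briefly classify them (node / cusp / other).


Singular points: {(1, 1)}; classification: node.

Compute partial derivatives:
  f_x = -3*x**2 + 2*x*y + 2*x + y**2 - 4*y + 2.
  f_y = x**2 + 2*x*y - 4*x - 6*y**2 + 12*y - 5.
Scan x_0 ∈ {−4, ..., 4}. For each x_0, f_y(x_0, y) is a polynomial in y; find its integer roots y ∈ {−4, ..., 4}, then test f_x and f at those candidates.
  x = -4: f_y(-4, y) = -6*y**2 + 4*y + 27; no integer root y with |y| ≤ 4.
  x = -3: f_y(-3, y) = -6*y**2 + 6*y + 16; no integer root y with |y| ≤ 4.
  x = -2: f_y(-2, y) = -6*y**2 + 8*y + 7; no integer root y with |y| ≤ 4.
  x = -1: f_y(-1, y) = -6*y**2 + 10*y; vanishes at y ∈ {0}. (-1, 0): f_x = -3 ≠ 0.
  x = 0: f_y(0, y) = -6*y**2 + 12*y - 5; no integer root y with |y| ≤ 4.
  x = 1: f_y(1, y) = -6*y**2 + 14*y - 8; vanishes at y ∈ {1}. (1, 1): f_x = 0, f = 0 — SINGULAR.
  x = 2: f_y(2, y) = -6*y**2 + 16*y - 9; no integer root y with |y| ≤ 4.
  x = 3: f_y(3, y) = -6*y**2 + 18*y - 8; no integer root y with |y| ≤ 4.
  x = 4: f_y(4, y) = -6*y**2 + 20*y - 5; no integer root y with |y| ≤ 4.
Only singular point on the grid: (1, 1).
Classify: substitute x = 1 + u, y = 1 + v and expand: f = -u**3 + u**2*v - u**2 + u*v**2 - 2*v**3 + v**2.
No constant or linear terms (consistent with a singular point). Quadratic part: -u**2 + v**2. Cubic part: -u**3 + u**2*v + u*v**2 - 2*v**3.
The quadratic part v**2 - u**2 = (v − u)(v + u) splits into two distinct linear factors, so there are two distinct tangent lines y − 1 = ±(x − 1) — this is a node (ordinary double point).
Classification: node.


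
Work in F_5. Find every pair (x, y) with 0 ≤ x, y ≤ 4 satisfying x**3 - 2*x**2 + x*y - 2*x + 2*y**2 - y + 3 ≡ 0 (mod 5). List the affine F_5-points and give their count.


Affine F_5-points: {(1, 0), (2, 3), (2, 4), (3, 1), (3, 3)}; count = 5.

For each of the 25 pairs (x, y) ∈ F_5², evaluate f(x, y) mod 5. Record the zeros.
  x = 0: [0↦3, 1↦4, 2↦4, 3↦3, 4↦1]  zeros at y ∈ ∅
  x = 1: [0↦0, 1↦2, 2↦3, 3↦3, 4↦2]  zeros at y ∈ {0}
  x = 2: [0↦4, 1↦2, 2↦4, 3↦0, 4↦0]  zeros at y ∈ {3, 4}
  x = 3: [0↦1, 1↦0, 2↦3, 3↦0, 4↦1]  zeros at y ∈ {1, 3}
  x = 4: [0↦2, 1↦2, 2↦1, 3↦4, 4↦1]  zeros at y ∈ ∅
Collecting zeros: affine points = {(1, 0), (2, 3), (2, 4), (3, 1), (3, 3)}.
Total count |C(F_5)_aff| = 5.


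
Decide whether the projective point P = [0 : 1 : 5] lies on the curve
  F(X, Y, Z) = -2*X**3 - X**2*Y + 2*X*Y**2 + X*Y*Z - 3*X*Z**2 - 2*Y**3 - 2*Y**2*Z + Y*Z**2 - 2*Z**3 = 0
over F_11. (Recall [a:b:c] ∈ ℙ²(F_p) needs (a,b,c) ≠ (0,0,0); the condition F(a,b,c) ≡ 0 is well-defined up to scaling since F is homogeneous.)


F(0,1,5) ≡ 5 (mod 11); P is NOT on the curve.

Evaluate F(0, 1, 5) term-by-term (mod 11).
  -2*X**3 ↦ -2·0·1·1 = 0
  -X**2*Y ↦ -1·0·1·1 = 0
  2*X*Y**2 ↦ 2·0·1·1 = 0
  X*Y*Z ↦ 1·0·1·5 = 0
  -3*X*Z**2 ↦ -3·0·1·25 = 0
  -2*Y**3 ↦ -2·1·1·1 = -2
  -2*Y**2*Z ↦ -2·1·1·5 = -10
  Y*Z**2 ↦ 1·1·1·25 = 25
  -2*Z**3 ↦ -2·1·1·125 = -250
Sum: F(0, 1, 5) = (0) + (0) + (0) + (0) + (0) + (-2) + (-10) + (25) + (-250) = -237.
Reducing mod 11: -237 ≡ 5 (mod 11).
Since F(a, b, c) ≡ 5 ≠ 0 (mod 11), P does NOT lie on the curve.


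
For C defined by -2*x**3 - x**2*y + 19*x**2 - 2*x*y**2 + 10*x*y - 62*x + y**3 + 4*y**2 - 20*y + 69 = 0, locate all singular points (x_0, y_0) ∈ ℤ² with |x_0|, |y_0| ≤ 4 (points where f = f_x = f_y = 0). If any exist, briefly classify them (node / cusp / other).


Singular points: {(3, 1)}; classification: cusp.

Compute partial derivatives:
  f_x = -6*x**2 - 2*x*y + 38*x - 2*y**2 + 10*y - 62.
  f_y = -x**2 - 4*x*y + 10*x + 3*y**2 + 8*y - 20.
Scan x_0 ∈ {−4, ..., 4}. For each x_0, f_y(x_0, y) is a polynomial in y; find its integer roots y ∈ {−4, ..., 4}, then test f_x and f at those candidates.
  x = -4: f_y(-4, y) = 3*y**2 + 24*y - 76; no integer root y with |y| ≤ 4.
  x = -3: f_y(-3, y) = 3*y**2 + 20*y - 59; no integer root y with |y| ≤ 4.
  x = -2: f_y(-2, y) = 3*y**2 + 16*y - 44; vanishes at y ∈ {2}. (-2, 2): f_x = -142 ≠ 0.
  x = -1: f_y(-1, y) = 3*y**2 + 12*y - 31; no integer root y with |y| ≤ 4.
  x = 0: f_y(0, y) = 3*y**2 + 8*y - 20; no integer root y with |y| ≤ 4.
  x = 1: f_y(1, y) = 3*y**2 + 4*y - 11; no integer root y with |y| ≤ 4.
  x = 2: f_y(2, y) = 3*y**2 - 4; no integer root y with |y| ≤ 4.
  x = 3: f_y(3, y) = 3*y**2 - 4*y + 1; vanishes at y ∈ {1}. (3, 1): f_x = 0, f = 0 — SINGULAR.
  x = 4: f_y(4, y) = 3*y**2 - 8*y + 4; vanishes at y ∈ {2}. (4, 2): f_x = -10 ≠ 0.
Only singular point on the grid: (3, 1).
Classify: substitute x = 3 + u, y = 1 + v and expand: f = -2*u**3 - u**2*v - 2*u*v**2 + v**3 + v**2.
No constant or linear terms (consistent with a singular point). Quadratic part: v**2. Cubic part: -2*u**3 - u**2*v - 2*u*v**2 + v**3.
The quadratic part v**2 is a perfect square, so there is a single (double) tangent line v = 0, i.e. y = 1. Restricting the cubic part to that line (v = 0) leaves -2*u**3 ≠ 0, so f is not divisible by v and the branch is v² ≈ 2*u**3 to lowest order — this is a cusp.
Classification: cusp.


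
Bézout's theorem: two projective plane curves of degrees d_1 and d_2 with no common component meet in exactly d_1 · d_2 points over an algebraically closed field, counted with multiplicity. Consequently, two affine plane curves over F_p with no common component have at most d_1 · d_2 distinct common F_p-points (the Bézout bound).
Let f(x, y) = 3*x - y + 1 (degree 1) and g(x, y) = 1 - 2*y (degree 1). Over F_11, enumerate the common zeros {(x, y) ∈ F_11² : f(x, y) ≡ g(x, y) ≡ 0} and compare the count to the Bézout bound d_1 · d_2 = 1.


Common zeros: {(9, 6)}; count = 1; Bézout bound = 1.

deg(f) = 1, deg(g) = 1, so Bézout bound = 1.
Scan x ∈ F_11. For each x, list the y ∈ F_11 with f(x, y) ≡ 0 and those with g(x, y) ≡ 0 (mod 11); the common zeros in that column are the intersection.
  x = 0: f ≡ 0 at y ∈ {1}; g ≡ 0 at y ∈ {6}; common: ∅.
  x = 1: f ≡ 0 at y ∈ {4}; g ≡ 0 at y ∈ {6}; common: ∅.
  x = 2: f ≡ 0 at y ∈ {7}; g ≡ 0 at y ∈ {6}; common: ∅.
  x = 3: f ≡ 0 at y ∈ {10}; g ≡ 0 at y ∈ {6}; common: ∅.
  x = 4: f ≡ 0 at y ∈ {2}; g ≡ 0 at y ∈ {6}; common: ∅.
  x = 5: f ≡ 0 at y ∈ {5}; g ≡ 0 at y ∈ {6}; common: ∅.
  x = 6: f ≡ 0 at y ∈ {8}; g ≡ 0 at y ∈ {6}; common: ∅.
  x = 7: f ≡ 0 at y ∈ {0}; g ≡ 0 at y ∈ {6}; common: ∅.
  x = 8: f ≡ 0 at y ∈ {3}; g ≡ 0 at y ∈ {6}; common: ∅.
  x = 9: f ≡ 0 at y ∈ {6}; g ≡ 0 at y ∈ {6}; common: {6}.
  x = 10: f ≡ 0 at y ∈ {9}; g ≡ 0 at y ∈ {6}; common: ∅.
Collecting: common zeros = {(9, 6)}, so the count is 1.
Comparison with the Bézout bound: 1 ≤ 1 = deg(f)·deg(g), as expected for curves with no common component (the bound is attained).


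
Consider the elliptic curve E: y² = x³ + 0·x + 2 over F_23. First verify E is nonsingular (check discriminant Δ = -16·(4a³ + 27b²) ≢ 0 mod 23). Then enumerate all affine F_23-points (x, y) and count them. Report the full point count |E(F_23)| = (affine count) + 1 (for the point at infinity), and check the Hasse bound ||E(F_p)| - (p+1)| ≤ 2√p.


Affine points = {(0, 5), (0, 18), (1, 7), (1, 16), (3, 11), (3, 12), (5, 9), (5, 14), (7, 0), (8, 10), (8, 13), (9, 8), (9, 15), (10, 6), (10, 17), (14, 3), (14, 20), (16, 2), (16, 21), (17, 4), (17, 19), (22, 1), (22, 22)}; affine count = 23; |E(F_23)| = 24.

Discriminant check: Δ ∝ 4a³ + 27b² = 4·0³ + 27·2² = 4·0 + 27·4 ≡ 16 (mod 23). Nonzero ⇒ E is nonsingular.
For each x ∈ F_23, compute rhs = x³ + 0·x + 2 mod 23, then count y ∈ F_23 with y² ≡ rhs.
  x = 0: rhs = 2, matching y values: 5, 18 (2 points).
  x = 1: rhs = 3, matching y values: 7, 16 (2 points).
  x = 2: rhs = 10, matching y values: none (0 points).
  x = 3: rhs = 6, matching y values: 11, 12 (2 points).
  x = 4: rhs = 20, matching y values: none (0 points).
  x = 5: rhs = 12, matching y values: 9, 14 (2 points).
  x = 6: rhs = 11, matching y values: none (0 points).
  x = 7: rhs = 0, matching y values: 0 (1 points).
  x = 8: rhs = 8, matching y values: 10, 13 (2 points).
  x = 9: rhs = 18, matching y values: 8, 15 (2 points).
  x = 10: rhs = 13, matching y values: 6, 17 (2 points).
  x = 11: rhs = 22, matching y values: none (0 points).
  x = 12: rhs = 5, matching y values: none (0 points).
  x = 13: rhs = 14, matching y values: none (0 points).
  x = 14: rhs = 9, matching y values: 3, 20 (2 points).
  x = 15: rhs = 19, matching y values: none (0 points).
  x = 16: rhs = 4, matching y values: 2, 21 (2 points).
  x = 17: rhs = 16, matching y values: 4, 19 (2 points).
  x = 18: rhs = 15, matching y values: none (0 points).
  x = 19: rhs = 7, matching y values: none (0 points).
  x = 20: rhs = 21, matching y values: none (0 points).
  x = 21: rhs = 17, matching y values: none (0 points).
  x = 22: rhs = 1, matching y values: 1, 22 (2 points).
Total affine count: 23.
Full point count |E(F_23)| = 23 + 1 = 24.
Hasse bound: |24 − (23+1)| = |0| = 0 ≤ 2√23 ≈ 9.5917 ✓.


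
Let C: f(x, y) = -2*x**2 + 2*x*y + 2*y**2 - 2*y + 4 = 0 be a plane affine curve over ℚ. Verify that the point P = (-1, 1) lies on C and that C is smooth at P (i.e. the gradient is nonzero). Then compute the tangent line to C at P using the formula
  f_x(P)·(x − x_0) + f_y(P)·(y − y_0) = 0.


Tangent line at P: 6*x + 6 = 0.

Step 1: f(-1, 1) = 0, so P lies on C.
Step 2: partial derivatives
  f_x(x, y) = -4*x + 2*y, f_y(x, y) = 2*x + 4*y - 2.
  f_x(P) = 6, f_y(P) = 0 (gradient nonzero, so P is smooth).
Step 3: tangent line at P: 6·(x − -1) + 0·(y − 1) = 0.
Expanding: 6*x + 6 = 0.


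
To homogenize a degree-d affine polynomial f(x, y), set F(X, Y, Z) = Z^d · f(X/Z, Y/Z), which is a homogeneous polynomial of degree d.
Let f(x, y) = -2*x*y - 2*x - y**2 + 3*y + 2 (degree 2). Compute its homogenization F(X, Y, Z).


F(X, Y, Z) = -2*X*Y - 2*X*Z - Y**2 + 3*Y*Z + 2*Z**2

deg(f) = 2.
Substitute x = X/Z, y = Y/Z into f, then multiply by Z^2.
  monomial -2·x^1·y^1 ↦ -2·X^1·Y^1·Z^0.
  monomial -2·x^1·y^0 ↦ -2·X^1·Y^0·Z^1.
  monomial -1·x^0·y^2 ↦ -1·X^0·Y^2·Z^0.
  monomial 3·x^0·y^1 ↦ 3·X^0·Y^1·Z^1.
  monomial 2·x^0·y^0 ↦ 2·X^0·Y^0·Z^2.
Collecting: F(X, Y, Z) = -2*X*Y - 2*X*Z - Y**2 + 3*Y*Z + 2*Z**2.


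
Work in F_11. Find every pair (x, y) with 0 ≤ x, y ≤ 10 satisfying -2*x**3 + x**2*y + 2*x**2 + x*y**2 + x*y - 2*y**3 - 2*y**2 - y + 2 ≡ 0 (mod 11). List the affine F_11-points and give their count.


Affine F_11-points: {(1, 1), (1, 7), (1, 8), (2, 5), (2, 8), (2, 9), (3, 7), (5, 0), (6, 3), (6, 7), (7, 1), (7, 9), (8, 10), (9, 5), (10, 1)}; count = 15.

For each of the 121 pairs (x, y) ∈ F_11², evaluate f(x, y) mod 11. Record the zeros.
  x = 0: [0↦2, 1↦8, 2↦9, 3↦4, 4↦3, 5↦5, 6↦9, 7↦3, 8↦8, 9↦1, 10↦3]  zeros at y ∈ ∅
  x = 1: [0↦2, 1↦0, 2↦6, 3↦8, 4↦5, 5↦7, 6↦2, 7↦0, 8↦0, 9↦1, 10↦2]  zeros at y ∈ {1, 7, 8}
  x = 2: [0↦5, 1↦8, 2↦10, 3↦10, 4↦7, 5↦0, 6↦10, 7↦3, 8↦0, 9↦0, 10↦2]  zeros at y ∈ {5, 8, 9}
  x = 3: [0↦10, 1↦9, 2↦9, 3↦9, 4↦8, 5↦5, 6↦10, 7↦0, 8↦7, 9↦8, 10↦2]  zeros at y ∈ {7}
  x = 4: [0↦5, 1↦2, 2↦2, 3↦4, 4↦7, 5↦10, 6↦1, 7↦1, 8↦9, 9↦2, 10↦1]  zeros at y ∈ ∅
  x = 5: [0↦0, 1↦8, 2↦10, 3↦5, 4↦3, 5↦3, 6↦4, 7↦5, 8↦5, 9↦3, 10↦9]  zeros at y ∈ {0}
  x = 6: [0↦5, 1↦4, 2↦10, 3↦0, 4↦6, 5↦5, 6↦7, 7↦0, 8↦5, 9↦10, 10↦3]  zeros at y ∈ {3, 7}
  x = 7: [0↦8, 1↦0, 2↦1, 3↦10, 4↦4, 5↦4, 6↦9, 7↦7, 8↦8, 9↦0, 10↦4]  zeros at y ∈ {1, 9}
  x = 8: [0↦8, 1↦6, 2↦4, 3↦1, 4↦7, 5↦10, 6↦9, 7↦3, 8↦2, 9↦5, 10↦0]  zeros at y ∈ {10}
  x = 9: [0↦4, 1↦10, 2↦7, 3↦5, 4↦3, 5↦0, 6↦6, 7↦9, 8↦8, 9↦2, 10↦1]  zeros at y ∈ {5}
  x = 10: [0↦6, 1↦0, 2↦9, 3↦10, 4↦2, 5↦6, 6↦10, 7↦2, 8↦3, 9↦1, 10↦6]  zeros at y ∈ {1}
Collecting zeros: affine points = {(1, 1), (1, 7), (1, 8), (2, 5), (2, 8), (2, 9), (3, 7), (5, 0), (6, 3), (6, 7), (7, 1), (7, 9), (8, 10), (9, 5), (10, 1)}.
Total count |C(F_11)_aff| = 15.


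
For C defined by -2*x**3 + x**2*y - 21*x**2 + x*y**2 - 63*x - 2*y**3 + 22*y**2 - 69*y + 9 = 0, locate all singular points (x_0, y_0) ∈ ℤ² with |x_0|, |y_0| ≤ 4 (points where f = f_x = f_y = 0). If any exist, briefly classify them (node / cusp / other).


Singular points: {(-3, 3)}; classification: cusp.

Compute partial derivatives:
  f_x = -6*x**2 + 2*x*y - 42*x + y**2 - 63.
  f_y = x**2 + 2*x*y - 6*y**2 + 44*y - 69.
Scan x_0 ∈ {−4, ..., 4}. For each x_0, f_y(x_0, y) is a polynomial in y; find its integer roots y ∈ {−4, ..., 4}, then test f_x and f at those candidates.
  x = -4: f_y(-4, y) = -6*y**2 + 36*y - 53; no integer root y with |y| ≤ 4.
  x = -3: f_y(-3, y) = -6*y**2 + 38*y - 60; vanishes at y ∈ {3}. (-3, 3): f_x = 0, f = 0 — SINGULAR.
  x = -2: f_y(-2, y) = -6*y**2 + 40*y - 65; no integer root y with |y| ≤ 4.
  x = -1: f_y(-1, y) = -6*y**2 + 42*y - 68; no integer root y with |y| ≤ 4.
  x = 0: f_y(0, y) = -6*y**2 + 44*y - 69; no integer root y with |y| ≤ 4.
  x = 1: f_y(1, y) = -6*y**2 + 46*y - 68; vanishes at y ∈ {2}. (1, 2): f_x = -103 ≠ 0.
  x = 2: f_y(2, y) = -6*y**2 + 48*y - 65; no integer root y with |y| ≤ 4.
  x = 3: f_y(3, y) = -6*y**2 + 50*y - 60; no integer root y with |y| ≤ 4.
  x = 4: f_y(4, y) = -6*y**2 + 52*y - 53; no integer root y with |y| ≤ 4.
Only singular point on the grid: (-3, 3).
Classify: substitute x = -3 + u, y = 3 + v and expand: f = -2*u**3 + u**2*v + u*v**2 - 2*v**3 + v**2.
No constant or linear terms (consistent with a singular point). Quadratic part: v**2. Cubic part: -2*u**3 + u**2*v + u*v**2 - 2*v**3.
The quadratic part v**2 is a perfect square, so there is a single (double) tangent line v = 0, i.e. y = 3. Restricting the cubic part to that line (v = 0) leaves -2*u**3 ≠ 0, so f is not divisible by v and the branch is v² ≈ 2*u**3 to lowest order — this is a cusp.
Classification: cusp.


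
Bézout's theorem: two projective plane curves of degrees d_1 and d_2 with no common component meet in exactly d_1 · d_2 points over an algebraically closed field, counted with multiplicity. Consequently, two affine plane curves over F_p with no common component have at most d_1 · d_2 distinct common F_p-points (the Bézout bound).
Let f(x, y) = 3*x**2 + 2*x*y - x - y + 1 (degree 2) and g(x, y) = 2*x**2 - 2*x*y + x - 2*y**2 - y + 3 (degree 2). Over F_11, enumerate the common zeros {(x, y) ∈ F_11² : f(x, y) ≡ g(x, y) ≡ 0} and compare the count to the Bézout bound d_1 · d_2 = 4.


Common zeros: {(0, 1), (9, 3)}; count = 2; Bézout bound = 4.

deg(f) = 2, deg(g) = 2, so Bézout bound = 4.
Scan x ∈ F_11. For each x, list the y ∈ F_11 with f(x, y) ≡ 0 and those with g(x, y) ≡ 0 (mod 11); the common zeros in that column are the intersection.
  x = 0: f ≡ 0 at y ∈ {1}; g ≡ 0 at y ∈ {1, 4}; common: {1}.
  x = 1: f ≡ 0 at y ∈ {8}; g ≡ 0 at y ∈ ∅; common: ∅.
  x = 2: f ≡ 0 at y ∈ {0}; g ≡ 0 at y ∈ ∅; common: ∅.
  x = 3: f ≡ 0 at y ∈ {6}; g ≡ 0 at y ∈ ∅; common: ∅.
  x = 4: f ≡ 0 at y ∈ {3}; g ≡ 0 at y ∈ ∅; common: ∅.
  x = 5: f ≡ 0 at y ∈ {8}; g ≡ 0 at y ∈ ∅; common: ∅.
  x = 6: f ≡ 0 at y ∈ ∅; g ≡ 0 at y ∈ {1, 9}; common: ∅.
  x = 7: f ≡ 0 at y ∈ {1}; g ≡ 0 at y ∈ {10}; common: ∅.
  x = 8: f ≡ 0 at y ∈ {6}; g ≡ 0 at y ∈ {9, 10}; common: ∅.
  x = 9: f ≡ 0 at y ∈ {3}; g ≡ 0 at y ∈ {3, 4}; common: {3}.
  x = 10: f ≡ 0 at y ∈ {9}; g ≡ 0 at y ∈ {3}; common: ∅.
Collecting: common zeros = {(0, 1), (9, 3)}, so the count is 2.
Comparison with the Bézout bound: 2 ≤ 4 = deg(f)·deg(g), as expected for curves with no common component (the affine F_11-count falls short of the bound because intersections may lie at infinity, over extension fields, or carry multiplicity).


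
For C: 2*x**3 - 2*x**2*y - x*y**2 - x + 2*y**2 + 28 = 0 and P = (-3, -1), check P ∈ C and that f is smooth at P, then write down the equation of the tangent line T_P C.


Tangent line at P: 40*x - 28*y + 92 = 0.

Step 1: f(-3, -1) = 0, so P lies on C.
Step 2: partial derivatives
  f_x(x, y) = 6*x**2 - 4*x*y - y**2 - 1, f_y(x, y) = -2*x**2 - 2*x*y + 4*y.
  f_x(P) = 40, f_y(P) = -28 (gradient nonzero, so P is smooth).
Step 3: tangent line at P: 40·(x − -3) + -28·(y − -1) = 0.
Expanding: 40*x - 28*y + 92 = 0.


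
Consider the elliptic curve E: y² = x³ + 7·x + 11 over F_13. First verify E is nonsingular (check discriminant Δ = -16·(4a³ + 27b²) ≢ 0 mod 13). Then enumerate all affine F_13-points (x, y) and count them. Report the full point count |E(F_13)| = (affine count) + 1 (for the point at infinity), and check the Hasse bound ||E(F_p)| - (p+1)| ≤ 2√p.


Affine points = {(4, 5), (4, 8), (6, 3), (6, 10), (7, 0), (9, 6), (9, 7), (12, 4), (12, 9)}; affine count = 9; |E(F_13)| = 10.

Discriminant check: Δ ∝ 4a³ + 27b² = 4·7³ + 27·11² = 4·343 + 27·121 ≡ 11 (mod 13). Nonzero ⇒ E is nonsingular.
For each x ∈ F_13, compute rhs = x³ + 7·x + 11 mod 13, then count y ∈ F_13 with y² ≡ rhs.
  x = 0: rhs = 11, matching y values: none (0 points).
  x = 1: rhs = 6, matching y values: none (0 points).
  x = 2: rhs = 7, matching y values: none (0 points).
  x = 3: rhs = 7, matching y values: none (0 points).
  x = 4: rhs = 12, matching y values: 5, 8 (2 points).
  x = 5: rhs = 2, matching y values: none (0 points).
  x = 6: rhs = 9, matching y values: 3, 10 (2 points).
  x = 7: rhs = 0, matching y values: 0 (1 points).
  x = 8: rhs = 7, matching y values: none (0 points).
  x = 9: rhs = 10, matching y values: 6, 7 (2 points).
  x = 10: rhs = 2, matching y values: none (0 points).
  x = 11: rhs = 2, matching y values: none (0 points).
  x = 12: rhs = 3, matching y values: 4, 9 (2 points).
Total affine count: 9.
Full point count |E(F_13)| = 9 + 1 = 10.
Hasse bound: |10 − (13+1)| = |-4| = 4 ≤ 2√13 ≈ 7.2111 ✓.


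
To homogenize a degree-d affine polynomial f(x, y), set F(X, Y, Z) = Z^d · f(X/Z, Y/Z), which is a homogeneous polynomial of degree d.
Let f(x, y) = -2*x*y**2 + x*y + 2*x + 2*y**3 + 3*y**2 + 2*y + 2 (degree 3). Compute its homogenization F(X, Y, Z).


F(X, Y, Z) = -2*X*Y**2 + X*Y*Z + 2*X*Z**2 + 2*Y**3 + 3*Y**2*Z + 2*Y*Z**2 + 2*Z**3

deg(f) = 3.
Substitute x = X/Z, y = Y/Z into f, then multiply by Z^3.
  monomial -2·x^1·y^2 ↦ -2·X^1·Y^2·Z^0.
  monomial 1·x^1·y^1 ↦ 1·X^1·Y^1·Z^1.
  monomial 2·x^1·y^0 ↦ 2·X^1·Y^0·Z^2.
  monomial 2·x^0·y^3 ↦ 2·X^0·Y^3·Z^0.
  monomial 3·x^0·y^2 ↦ 3·X^0·Y^2·Z^1.
  monomial 2·x^0·y^1 ↦ 2·X^0·Y^1·Z^2.
  monomial 2·x^0·y^0 ↦ 2·X^0·Y^0·Z^3.
Collecting: F(X, Y, Z) = -2*X*Y**2 + X*Y*Z + 2*X*Z**2 + 2*Y**3 + 3*Y**2*Z + 2*Y*Z**2 + 2*Z**3.


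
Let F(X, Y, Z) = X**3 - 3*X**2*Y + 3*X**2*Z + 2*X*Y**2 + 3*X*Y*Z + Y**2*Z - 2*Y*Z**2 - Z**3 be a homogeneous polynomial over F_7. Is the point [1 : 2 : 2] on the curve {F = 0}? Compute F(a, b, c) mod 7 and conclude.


F(1,2,2) ≡ 5 (mod 7); P is NOT on the curve.

Evaluate F(1, 2, 2) term-by-term (mod 7).
  X**3 ↦ 1·1·1·1 = 1
  -3*X**2*Y ↦ -3·1·2·1 = -6
  3*X**2*Z ↦ 3·1·1·2 = 6
  2*X*Y**2 ↦ 2·1·4·1 = 8
  3*X*Y*Z ↦ 3·1·2·2 = 12
  Y**2*Z ↦ 1·1·4·2 = 8
  -2*Y*Z**2 ↦ -2·1·2·4 = -16
  -Z**3 ↦ -1·1·1·8 = -8
Sum: F(1, 2, 2) = (1) + (-6) + (6) + (8) + (12) + (8) + (-16) + (-8) = 5.
Reducing mod 7: 5 ≡ 5 (mod 7).
Since F(a, b, c) ≡ 5 ≠ 0 (mod 7), P does NOT lie on the curve.


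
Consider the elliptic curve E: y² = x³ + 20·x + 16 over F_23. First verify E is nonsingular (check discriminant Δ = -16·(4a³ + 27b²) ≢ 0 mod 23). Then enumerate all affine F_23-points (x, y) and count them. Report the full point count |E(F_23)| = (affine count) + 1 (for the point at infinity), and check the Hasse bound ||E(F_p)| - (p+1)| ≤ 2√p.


Affine points = {(0, 4), (0, 19), (2, 8), (2, 15), (7, 4), (7, 19), (11, 7), (11, 16), (12, 11), (12, 12), (13, 9), (13, 14), (14, 2), (14, 21), (16, 4), (16, 19), (17, 5), (17, 18), (22, 8), (22, 15)}; affine count = 20; |E(F_23)| = 21.

Discriminant check: Δ ∝ 4a³ + 27b² = 4·20³ + 27·16² = 4·8000 + 27·256 ≡ 19 (mod 23). Nonzero ⇒ E is nonsingular.
For each x ∈ F_23, compute rhs = x³ + 20·x + 16 mod 23, then count y ∈ F_23 with y² ≡ rhs.
  x = 0: rhs = 16, matching y values: 4, 19 (2 points).
  x = 1: rhs = 14, matching y values: none (0 points).
  x = 2: rhs = 18, matching y values: 8, 15 (2 points).
  x = 3: rhs = 11, matching y values: none (0 points).
  x = 4: rhs = 22, matching y values: none (0 points).
  x = 5: rhs = 11, matching y values: none (0 points).
  x = 6: rhs = 7, matching y values: none (0 points).
  x = 7: rhs = 16, matching y values: 4, 19 (2 points).
  x = 8: rhs = 21, matching y values: none (0 points).
  x = 9: rhs = 5, matching y values: none (0 points).
  x = 10: rhs = 20, matching y values: none (0 points).
  x = 11: rhs = 3, matching y values: 7, 16 (2 points).
  x = 12: rhs = 6, matching y values: 11, 12 (2 points).
  x = 13: rhs = 12, matching y values: 9, 14 (2 points).
  x = 14: rhs = 4, matching y values: 2, 21 (2 points).
  x = 15: rhs = 11, matching y values: none (0 points).
  x = 16: rhs = 16, matching y values: 4, 19 (2 points).
  x = 17: rhs = 2, matching y values: 5, 18 (2 points).
  x = 18: rhs = 21, matching y values: none (0 points).
  x = 19: rhs = 10, matching y values: none (0 points).
  x = 20: rhs = 21, matching y values: none (0 points).
  x = 21: rhs = 14, matching y values: none (0 points).
  x = 22: rhs = 18, matching y values: 8, 15 (2 points).
Total affine count: 20.
Full point count |E(F_23)| = 20 + 1 = 21.
Hasse bound: |21 − (23+1)| = |-3| = 3 ≤ 2√23 ≈ 9.5917 ✓.


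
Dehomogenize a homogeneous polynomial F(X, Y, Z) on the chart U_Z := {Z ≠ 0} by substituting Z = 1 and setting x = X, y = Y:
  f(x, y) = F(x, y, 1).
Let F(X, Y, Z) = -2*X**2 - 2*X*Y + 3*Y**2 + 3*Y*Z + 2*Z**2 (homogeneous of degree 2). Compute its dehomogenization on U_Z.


f(x, y) = -2*x**2 - 2*x*y + 3*y**2 + 3*y + 2

On U_Z we set Z = 1. Each monomial c·X^i·Y^j·Z^k in F becomes c·x^i·y^j·1^k = c·x^i·y^j.
Substituting Z = 1: F(X, Y, 1) = -2*x**2 - 2*x*y + 3*y**2 + 3*y + 2.
Note: deg(f) ≤ deg(F) = 2; strict inequality happens when F is divisible by Z (lost terms).


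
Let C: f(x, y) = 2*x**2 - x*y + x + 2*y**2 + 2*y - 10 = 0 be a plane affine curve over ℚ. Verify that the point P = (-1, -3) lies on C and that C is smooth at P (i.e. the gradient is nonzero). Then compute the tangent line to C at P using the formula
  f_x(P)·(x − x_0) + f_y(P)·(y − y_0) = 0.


Tangent line at P: -9*y - 27 = 0.

Step 1: f(-1, -3) = 0, so P lies on C.
Step 2: partial derivatives
  f_x(x, y) = 4*x - y + 1, f_y(x, y) = -x + 4*y + 2.
  f_x(P) = 0, f_y(P) = -9 (gradient nonzero, so P is smooth).
Step 3: tangent line at P: 0·(x − -1) + -9·(y − -3) = 0.
Expanding: -9*y - 27 = 0.


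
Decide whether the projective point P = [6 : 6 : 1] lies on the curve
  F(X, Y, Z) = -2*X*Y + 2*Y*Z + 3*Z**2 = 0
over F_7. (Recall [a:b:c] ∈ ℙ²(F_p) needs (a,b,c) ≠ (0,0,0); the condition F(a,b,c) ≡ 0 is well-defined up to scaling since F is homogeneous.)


F(6,6,1) ≡ 6 (mod 7); P is NOT on the curve.

Evaluate F(6, 6, 1) term-by-term (mod 7).
  -2*X*Y ↦ -2·6·6·1 = -72
  2*Y*Z ↦ 2·1·6·1 = 12
  3*Z**2 ↦ 3·1·1·1 = 3
Sum: F(6, 6, 1) = (-72) + (12) + (3) = -57.
Reducing mod 7: -57 ≡ 6 (mod 7).
Since F(a, b, c) ≡ 6 ≠ 0 (mod 7), P does NOT lie on the curve.


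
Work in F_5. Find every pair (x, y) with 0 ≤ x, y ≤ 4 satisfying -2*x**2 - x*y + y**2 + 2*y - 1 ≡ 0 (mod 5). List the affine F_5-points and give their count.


Affine F_5-points: {(2, 2), (2, 3), (4, 3), (4, 4)}; count = 4.

For each of the 25 pairs (x, y) ∈ F_5², evaluate f(x, y) mod 5. Record the zeros.
  x = 0: [0↦4, 1↦2, 2↦2, 3↦4, 4↦3]  zeros at y ∈ ∅
  x = 1: [0↦2, 1↦4, 2↦3, 3↦4, 4↦2]  zeros at y ∈ ∅
  x = 2: [0↦1, 1↦2, 2↦0, 3↦0, 4↦2]  zeros at y ∈ {2, 3}
  x = 3: [0↦1, 1↦1, 2↦3, 3↦2, 4↦3]  zeros at y ∈ ∅
  x = 4: [0↦2, 1↦1, 2↦2, 3↦0, 4↦0]  zeros at y ∈ {3, 4}
Collecting zeros: affine points = {(2, 2), (2, 3), (4, 3), (4, 4)}.
Total count |C(F_5)_aff| = 4.


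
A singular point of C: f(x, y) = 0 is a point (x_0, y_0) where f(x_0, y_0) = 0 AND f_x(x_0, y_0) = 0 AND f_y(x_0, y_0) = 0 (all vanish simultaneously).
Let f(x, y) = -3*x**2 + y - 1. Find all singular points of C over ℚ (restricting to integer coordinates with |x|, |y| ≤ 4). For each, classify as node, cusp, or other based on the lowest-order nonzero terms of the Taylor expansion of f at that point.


No singular points in the scanned grid; C is smooth there.

Compute partial derivatives:
  f_x = -6*x.
  f_y = 1.
f_y = 1 is a nonzero constant, so f_y never vanishes: no point (x, y) can satisfy f = f_x = f_y = 0. In particular no (x, y) ∈ {−4, ..., 4}² is singular; the curve is smooth.


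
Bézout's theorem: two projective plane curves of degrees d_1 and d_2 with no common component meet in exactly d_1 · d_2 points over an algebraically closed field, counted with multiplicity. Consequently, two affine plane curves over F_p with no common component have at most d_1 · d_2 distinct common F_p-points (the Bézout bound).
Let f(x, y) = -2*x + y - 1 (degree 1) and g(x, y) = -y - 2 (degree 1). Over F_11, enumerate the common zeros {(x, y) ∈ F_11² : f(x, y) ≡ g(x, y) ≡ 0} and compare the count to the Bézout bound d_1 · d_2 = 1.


Common zeros: {(4, 9)}; count = 1; Bézout bound = 1.

deg(f) = 1, deg(g) = 1, so Bézout bound = 1.
Scan x ∈ F_11. For each x, list the y ∈ F_11 with f(x, y) ≡ 0 and those with g(x, y) ≡ 0 (mod 11); the common zeros in that column are the intersection.
  x = 0: f ≡ 0 at y ∈ {1}; g ≡ 0 at y ∈ {9}; common: ∅.
  x = 1: f ≡ 0 at y ∈ {3}; g ≡ 0 at y ∈ {9}; common: ∅.
  x = 2: f ≡ 0 at y ∈ {5}; g ≡ 0 at y ∈ {9}; common: ∅.
  x = 3: f ≡ 0 at y ∈ {7}; g ≡ 0 at y ∈ {9}; common: ∅.
  x = 4: f ≡ 0 at y ∈ {9}; g ≡ 0 at y ∈ {9}; common: {9}.
  x = 5: f ≡ 0 at y ∈ {0}; g ≡ 0 at y ∈ {9}; common: ∅.
  x = 6: f ≡ 0 at y ∈ {2}; g ≡ 0 at y ∈ {9}; common: ∅.
  x = 7: f ≡ 0 at y ∈ {4}; g ≡ 0 at y ∈ {9}; common: ∅.
  x = 8: f ≡ 0 at y ∈ {6}; g ≡ 0 at y ∈ {9}; common: ∅.
  x = 9: f ≡ 0 at y ∈ {8}; g ≡ 0 at y ∈ {9}; common: ∅.
  x = 10: f ≡ 0 at y ∈ {10}; g ≡ 0 at y ∈ {9}; common: ∅.
Collecting: common zeros = {(4, 9)}, so the count is 1.
Comparison with the Bézout bound: 1 ≤ 1 = deg(f)·deg(g), as expected for curves with no common component (the bound is attained).


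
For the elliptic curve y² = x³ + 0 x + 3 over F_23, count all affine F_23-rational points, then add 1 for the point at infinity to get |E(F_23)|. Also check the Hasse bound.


Affine points = {(0, 7), (0, 16), (1, 2), (1, 21), (5, 6), (5, 17), (6, 9), (6, 14), (7, 1), (7, 22), (8, 3), (8, 20), (11, 0), (12, 11), (12, 12), (18, 4), (18, 19), (19, 10), (19, 13), (21, 8), (21, 15), (22, 5), (22, 18)}; affine count = 23; |E(F_23)| = 24.

Discriminant check: Δ ∝ 4a³ + 27b² = 4·0³ + 27·3² = 4·0 + 27·9 ≡ 13 (mod 23). Nonzero ⇒ E is nonsingular.
For each x ∈ F_23, compute rhs = x³ + 0·x + 3 mod 23, then count y ∈ F_23 with y² ≡ rhs.
  x = 0: rhs = 3, matching y values: 7, 16 (2 points).
  x = 1: rhs = 4, matching y values: 2, 21 (2 points).
  x = 2: rhs = 11, matching y values: none (0 points).
  x = 3: rhs = 7, matching y values: none (0 points).
  x = 4: rhs = 21, matching y values: none (0 points).
  x = 5: rhs = 13, matching y values: 6, 17 (2 points).
  x = 6: rhs = 12, matching y values: 9, 14 (2 points).
  x = 7: rhs = 1, matching y values: 1, 22 (2 points).
  x = 8: rhs = 9, matching y values: 3, 20 (2 points).
  x = 9: rhs = 19, matching y values: none (0 points).
  x = 10: rhs = 14, matching y values: none (0 points).
  x = 11: rhs = 0, matching y values: 0 (1 points).
  x = 12: rhs = 6, matching y values: 11, 12 (2 points).
  x = 13: rhs = 15, matching y values: none (0 points).
  x = 14: rhs = 10, matching y values: none (0 points).
  x = 15: rhs = 20, matching y values: none (0 points).
  x = 16: rhs = 5, matching y values: none (0 points).
  x = 17: rhs = 17, matching y values: none (0 points).
  x = 18: rhs = 16, matching y values: 4, 19 (2 points).
  x = 19: rhs = 8, matching y values: 10, 13 (2 points).
  x = 20: rhs = 22, matching y values: none (0 points).
  x = 21: rhs = 18, matching y values: 8, 15 (2 points).
  x = 22: rhs = 2, matching y values: 5, 18 (2 points).
Total affine count: 23.
Full point count |E(F_23)| = 23 + 1 = 24.
Hasse bound: |24 − (23+1)| = |0| = 0 ≤ 2√23 ≈ 9.5917 ✓.


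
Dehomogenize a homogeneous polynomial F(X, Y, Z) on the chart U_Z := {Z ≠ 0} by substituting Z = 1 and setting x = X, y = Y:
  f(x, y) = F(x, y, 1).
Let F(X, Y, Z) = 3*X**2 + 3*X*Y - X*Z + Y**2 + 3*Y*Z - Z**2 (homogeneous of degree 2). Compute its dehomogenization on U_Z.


f(x, y) = 3*x**2 + 3*x*y - x + y**2 + 3*y - 1

On U_Z we set Z = 1. Each monomial c·X^i·Y^j·Z^k in F becomes c·x^i·y^j·1^k = c·x^i·y^j.
Substituting Z = 1: F(X, Y, 1) = 3*x**2 + 3*x*y - x + y**2 + 3*y - 1.
Note: deg(f) ≤ deg(F) = 2; strict inequality happens when F is divisible by Z (lost terms).


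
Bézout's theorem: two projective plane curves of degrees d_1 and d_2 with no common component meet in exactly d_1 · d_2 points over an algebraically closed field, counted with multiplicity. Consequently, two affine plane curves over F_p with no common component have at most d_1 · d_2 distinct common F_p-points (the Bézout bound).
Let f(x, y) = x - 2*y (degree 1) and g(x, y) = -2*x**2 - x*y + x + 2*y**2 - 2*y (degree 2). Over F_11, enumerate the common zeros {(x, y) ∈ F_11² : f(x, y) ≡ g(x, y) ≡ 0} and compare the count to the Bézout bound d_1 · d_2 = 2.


Common zeros: {(0, 0)}; count = 1; Bézout bound = 2.

deg(f) = 1, deg(g) = 2, so Bézout bound = 2.
Scan x ∈ F_11. For each x, list the y ∈ F_11 with f(x, y) ≡ 0 and those with g(x, y) ≡ 0 (mod 11); the common zeros in that column are the intersection.
  x = 0: f ≡ 0 at y ∈ {0}; g ≡ 0 at y ∈ {0, 1}; common: {0}.
  x = 1: f ≡ 0 at y ∈ {6}; g ≡ 0 at y ∈ ∅; common: ∅.
  x = 2: f ≡ 0 at y ∈ {1}; g ≡ 0 at y ∈ {3, 10}; common: ∅.
  x = 3: f ≡ 0 at y ∈ {7}; g ≡ 0 at y ∈ ∅; common: ∅.
  x = 4: f ≡ 0 at y ∈ {2}; g ≡ 0 at y ∈ ∅; common: ∅.
  x = 5: f ≡ 0 at y ∈ {8}; g ≡ 0 at y ∈ ∅; common: ∅.
  x = 6: f ≡ 0 at y ∈ {3}; g ≡ 0 at y ∈ {0, 4}; common: ∅.
  x = 7: f ≡ 0 at y ∈ {9}; g ≡ 0 at y ∈ ∅; common: ∅.
  x = 8: f ≡ 0 at y ∈ {4}; g ≡ 0 at y ∈ {2, 3}; common: ∅.
  x = 9: f ≡ 0 at y ∈ {10}; g ≡ 0 at y ∈ {4, 7}; common: ∅.
  x = 10: f ≡ 0 at y ∈ {5}; g ≡ 0 at y ∈ {7, 10}; common: ∅.
Collecting: common zeros = {(0, 0)}, so the count is 1.
Comparison with the Bézout bound: 1 ≤ 2 = deg(f)·deg(g), as expected for curves with no common component (the affine F_11-count falls short of the bound because intersections may lie at infinity, over extension fields, or carry multiplicity).


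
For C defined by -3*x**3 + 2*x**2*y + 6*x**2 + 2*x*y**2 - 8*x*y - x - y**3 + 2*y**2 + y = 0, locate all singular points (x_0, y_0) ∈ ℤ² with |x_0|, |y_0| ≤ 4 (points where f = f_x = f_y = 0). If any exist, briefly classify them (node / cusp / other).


Singular points: {(1, 1)}; classification: node.

Compute partial derivatives:
  f_x = -9*x**2 + 4*x*y + 12*x + 2*y**2 - 8*y - 1.
  f_y = 2*x**2 + 4*x*y - 8*x - 3*y**2 + 4*y + 1.
Scan x_0 ∈ {−4, ..., 4}. For each x_0, f_y(x_0, y) is a polynomial in y; find its integer roots y ∈ {−4, ..., 4}, then test f_x and f at those candidates.
  x = -4: f_y(-4, y) = -3*y**2 - 12*y + 65; no integer root y with |y| ≤ 4.
  x = -3: f_y(-3, y) = -3*y**2 - 8*y + 43; no integer root y with |y| ≤ 4.
  x = -2: f_y(-2, y) = -3*y**2 - 4*y + 25; no integer root y with |y| ≤ 4.
  x = -1: f_y(-1, y) = 11 - 3*y**2; no integer root y with |y| ≤ 4.
  x = 0: f_y(0, y) = -3*y**2 + 4*y + 1; no integer root y with |y| ≤ 4.
  x = 1: f_y(1, y) = -3*y**2 + 8*y - 5; vanishes at y ∈ {1}. (1, 1): f_x = 0, f = 0 — SINGULAR.
  x = 2: f_y(2, y) = -3*y**2 + 12*y - 7; no integer root y with |y| ≤ 4.
  x = 3: f_y(3, y) = -3*y**2 + 16*y - 5; no integer root y with |y| ≤ 4.
  x = 4: f_y(4, y) = -3*y**2 + 20*y + 1; no integer root y with |y| ≤ 4.
Only singular point on the grid: (1, 1).
Classify: substitute x = 1 + u, y = 1 + v and expand: f = -3*u**3 + 2*u**2*v - u**2 + 2*u*v**2 - v**3 + v**2.
No constant or linear terms (consistent with a singular point). Quadratic part: -u**2 + v**2. Cubic part: -3*u**3 + 2*u**2*v + 2*u*v**2 - v**3.
The quadratic part v**2 - u**2 = (v − u)(v + u) splits into two distinct linear factors, so there are two distinct tangent lines y − 1 = ±(x − 1) — this is a node (ordinary double point).
Classification: node.
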